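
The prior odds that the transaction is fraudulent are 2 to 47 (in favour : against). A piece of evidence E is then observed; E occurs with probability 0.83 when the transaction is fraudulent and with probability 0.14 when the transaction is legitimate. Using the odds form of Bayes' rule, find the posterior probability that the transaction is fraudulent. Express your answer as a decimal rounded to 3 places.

Prior odds = 2/47 = 0.042553.
Likelihood ratio for E = 0.83/0.14 = 5.9286.
Posterior odds = prior odds × LR = 0.25228.
Posterior probability = odds/(1+odds) = 0.25228/1.2523 = 0.201.

Posterior probability ≈ 0.201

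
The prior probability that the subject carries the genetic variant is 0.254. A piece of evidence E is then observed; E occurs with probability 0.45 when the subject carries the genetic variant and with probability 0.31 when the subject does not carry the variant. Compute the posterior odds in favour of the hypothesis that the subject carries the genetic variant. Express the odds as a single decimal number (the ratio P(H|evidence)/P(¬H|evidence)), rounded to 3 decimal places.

Posterior odds ≈ 0.494

Prior odds = 0.254/(1−0.254) = 0.34048.
Likelihood ratio for E = 0.45/0.31 = 1.4516.
Posterior odds = prior odds × LR = 0.49425.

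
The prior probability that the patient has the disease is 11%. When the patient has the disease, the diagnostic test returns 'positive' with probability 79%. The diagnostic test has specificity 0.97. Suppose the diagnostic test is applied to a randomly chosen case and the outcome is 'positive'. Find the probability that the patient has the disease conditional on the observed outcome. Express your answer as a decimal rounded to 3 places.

Let H be the event that the patient has the disease. P(H) = 0.11, so P(¬H) = 0.89. With E the 'positive' result, P(E|H) = 0.79 and P(E|¬H) = 0.03.
P(E) = 0.79·0.11 + 0.03·0.89 = 0.086900 + 0.026700 = 0.11360.
By Bayes' theorem, P(H|E) = 0.086900 / 0.11360 = 0.765.

P(H | E) ≈ 0.765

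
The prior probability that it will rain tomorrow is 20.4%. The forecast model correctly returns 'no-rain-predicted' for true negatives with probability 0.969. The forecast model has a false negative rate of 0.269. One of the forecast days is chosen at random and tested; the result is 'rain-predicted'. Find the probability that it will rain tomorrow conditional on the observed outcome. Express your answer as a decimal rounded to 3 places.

P(H | E) ≈ 0.858

Let H be the event that it will rain tomorrow. P(H) = 0.204, so P(¬H) = 0.796. With E the 'rain-predicted' result, P(E|H) = 0.731 and P(E|¬H) = 0.031.
P(E) = 0.731·0.204 + 0.031·0.796 = 0.14912 + 0.024676 = 0.17380.
By Bayes' theorem, P(H|E) = 0.14912 / 0.17380 = 0.858.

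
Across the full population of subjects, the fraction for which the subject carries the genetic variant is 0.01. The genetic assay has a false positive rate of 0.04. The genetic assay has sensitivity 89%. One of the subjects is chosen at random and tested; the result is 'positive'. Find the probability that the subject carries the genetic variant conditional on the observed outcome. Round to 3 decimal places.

Write H for 'the subject carries the genetic variant'. Prior odds H:¬H = 0.01/0.99 = 0.010101. For the 'positive' outcome, the likelihood ratio is 0.89/0.04 = 22.250.
Posterior odds = 0.010101 × 22.250 = 0.22475, so P(H|E) = 0.22475/(1+0.22475) = 0.184.

P(H | E) ≈ 0.184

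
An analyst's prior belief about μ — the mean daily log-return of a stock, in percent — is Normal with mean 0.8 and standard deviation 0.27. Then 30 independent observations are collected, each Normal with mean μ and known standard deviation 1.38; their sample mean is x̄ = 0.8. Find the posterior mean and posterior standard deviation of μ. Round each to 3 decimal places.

Posterior mean ≈ 0.800; posterior SD ≈ 0.184

With known σ, the Normal prior is conjugate. Weight on the data is w = (n/σ²)/(n/σ² + 1/τ₀²) = 15.7530/(15.7530+13.7174) = 0.53454.
Posterior mean = w·x̄ + (1−w)·μ₀ = 0.53454·0.8 + 0.46546·0.8 = 0.800. Posterior variance = 1/(15.7530+13.7174) = 0.0339323, so SD = 0.184.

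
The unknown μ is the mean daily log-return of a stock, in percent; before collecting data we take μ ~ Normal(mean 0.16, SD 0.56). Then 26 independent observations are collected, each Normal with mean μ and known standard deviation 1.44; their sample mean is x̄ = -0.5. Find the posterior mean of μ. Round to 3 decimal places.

Prior precision 1/τ₀² = 1/0.56² = 3.18878; data precision n/σ² = 26/1.44² = 12.5386.
Posterior precision = 3.18878 + 12.5386 = 15.7274.
Posterior mean = (3.18878·0.16 + 12.5386·-0.5) / 15.7274 = -0.366.

Posterior mean ≈ -0.366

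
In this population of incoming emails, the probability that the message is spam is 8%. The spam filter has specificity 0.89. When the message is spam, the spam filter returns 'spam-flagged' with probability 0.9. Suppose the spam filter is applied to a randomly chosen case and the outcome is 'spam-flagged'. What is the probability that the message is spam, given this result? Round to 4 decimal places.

P(H | E) ≈ 0.4157

Let H be the event that the message is spam. P(H) = 0.08, so P(¬H) = 0.92. With E the 'spam-flagged' result, P(E|H) = 0.9 and P(E|¬H) = 0.11.
P(E) = 0.9·0.08 + 0.11·0.92 = 0.072000 + 0.10120 = 0.17320.
By Bayes' theorem, P(H|E) = 0.072000 / 0.17320 = 0.4157.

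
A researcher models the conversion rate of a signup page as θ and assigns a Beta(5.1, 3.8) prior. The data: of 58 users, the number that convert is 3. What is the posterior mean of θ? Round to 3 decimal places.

Observing 3 successes and 55 failures updates Beta(5.1, 3.8) by adding the success and failure counts to the two shape parameters: α = 5.1+3 = 8.1, β = 3.8+55 = 58.8.
E[θ | data] = 8.1/(8.1+58.8) = 0.121.

Posterior mean ≈ 0.121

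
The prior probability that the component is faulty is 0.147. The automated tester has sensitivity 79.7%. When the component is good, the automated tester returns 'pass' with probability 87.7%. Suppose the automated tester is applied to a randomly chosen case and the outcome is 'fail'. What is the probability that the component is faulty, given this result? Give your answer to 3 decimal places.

P(H | E) ≈ 0.528

Write H for 'the component is faulty'. Prior odds H:¬H = 0.147/0.853 = 0.17233. For the 'fail' outcome, the likelihood ratio is 0.797/0.123 = 6.4797.
Posterior odds = 0.17233 × 6.4797 = 1.1167, so P(H|E) = 1.1167/(1+1.1167) = 0.528.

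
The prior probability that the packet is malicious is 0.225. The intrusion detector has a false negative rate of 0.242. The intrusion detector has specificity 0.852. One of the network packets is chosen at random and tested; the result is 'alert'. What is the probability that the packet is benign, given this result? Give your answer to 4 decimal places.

P(¬H | E) ≈ 0.4021

Write H for 'the packet is malicious'. Prior odds H:¬H = 0.225/0.775 = 0.29032. For the 'alert' outcome, the likelihood ratio is 0.758/0.148 = 5.1216.
Posterior odds = 0.29032 × 5.1216 = 1.4869, so P(H|E) = 1.4869/(1+1.4869) = 0.5979. Then P(¬H|E) = 1 − 0.5979 = 0.4021.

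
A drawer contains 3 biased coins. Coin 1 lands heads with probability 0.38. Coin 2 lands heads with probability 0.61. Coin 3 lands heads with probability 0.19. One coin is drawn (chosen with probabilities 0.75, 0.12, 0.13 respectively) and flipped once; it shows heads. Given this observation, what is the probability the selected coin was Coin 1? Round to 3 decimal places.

Posterior probability ≈ 0.744

P(heads|C1) = 0.38; P(heads|C2) = 0.61; P(heads|C3) = 0.19.
Prior × likelihood for each source: 0.75·0.38=0.2850, 0.12·0.61=0.07320, 0.13·0.19=0.02470. Summing gives P(heads) = 0.38290.
P(Coin 1 | heads) = 0.2850 / 0.38290 = 0.744.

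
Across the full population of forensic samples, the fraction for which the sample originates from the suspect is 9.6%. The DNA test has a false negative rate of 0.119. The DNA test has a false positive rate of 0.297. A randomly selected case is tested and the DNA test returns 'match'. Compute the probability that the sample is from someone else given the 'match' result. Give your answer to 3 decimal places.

P(¬H | E) ≈ 0.760

Write H for 'the sample originates from the suspect'. Prior odds H:¬H = 0.096/0.904 = 0.10619. For the 'match' outcome, the likelihood ratio is 0.881/0.297 = 2.9663.
Posterior odds = 0.10619 × 2.9663 = 0.31501, so P(H|E) = 0.31501/(1+0.31501) = 0.240. Then P(¬H|E) = 1 − 0.240 = 0.760.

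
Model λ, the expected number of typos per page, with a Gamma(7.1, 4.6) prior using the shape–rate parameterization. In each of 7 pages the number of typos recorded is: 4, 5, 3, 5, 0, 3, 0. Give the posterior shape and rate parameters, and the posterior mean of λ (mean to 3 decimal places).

Total count ∑xᵢ = 20 over n = 7 pages.
Gamma is conjugate to the Poisson likelihood: posterior is Gamma(shape = 7.1+20 = 27.1, rate = 4.6+7 = 11.6).
E[λ | data] = 27.1/11.6 = 2.336.

Posterior: Gamma(shape=27.1, rate=11.6); mean ≈ 2.336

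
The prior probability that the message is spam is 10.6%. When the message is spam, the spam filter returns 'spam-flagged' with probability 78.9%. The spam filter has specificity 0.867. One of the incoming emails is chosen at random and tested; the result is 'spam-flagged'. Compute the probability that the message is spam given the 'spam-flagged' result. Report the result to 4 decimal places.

P(H | E) ≈ 0.4129

Let H be the event that the message is spam. P(H) = 0.106, so P(¬H) = 0.894. With E the 'spam-flagged' result, P(E|H) = 0.789 and P(E|¬H) = 0.133.
P(E) = 0.789·0.106 + 0.133·0.894 = 0.083634 + 0.11890 = 0.20254.
By Bayes' theorem, P(H|E) = 0.083634 / 0.20254 = 0.4129.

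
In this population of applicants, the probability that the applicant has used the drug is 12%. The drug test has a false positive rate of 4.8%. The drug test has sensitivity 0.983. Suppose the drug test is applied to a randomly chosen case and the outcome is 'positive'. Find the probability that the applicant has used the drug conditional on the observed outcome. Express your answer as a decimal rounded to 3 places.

Write H for 'the applicant has used the drug'. Prior odds H:¬H = 0.12/0.88 = 0.13636. For the 'positive' outcome, the likelihood ratio is 0.983/0.048 = 20.479.
Posterior odds = 0.13636 × 20.479 = 2.7926, so P(H|E) = 2.7926/(1+2.7926) = 0.736.

P(H | E) ≈ 0.736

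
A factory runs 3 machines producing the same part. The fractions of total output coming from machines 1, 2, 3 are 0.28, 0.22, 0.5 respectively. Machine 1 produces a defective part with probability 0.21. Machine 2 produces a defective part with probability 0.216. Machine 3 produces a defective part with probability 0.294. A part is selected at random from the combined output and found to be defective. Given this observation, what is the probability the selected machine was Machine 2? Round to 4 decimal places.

Posterior probability ≈ 0.1876

Tabulate prior·likelihood by source: [1] prior 0.28, lik 0.21, product 0.05880; [2] prior 0.22, lik 0.216, product 0.04752; [3] prior 0.5, lik 0.294, product 0.1470.
Normalizing constant = 0.25332; the posterior for Machine 2 is its product over the sum, 0.04752/0.25332 = 0.1876.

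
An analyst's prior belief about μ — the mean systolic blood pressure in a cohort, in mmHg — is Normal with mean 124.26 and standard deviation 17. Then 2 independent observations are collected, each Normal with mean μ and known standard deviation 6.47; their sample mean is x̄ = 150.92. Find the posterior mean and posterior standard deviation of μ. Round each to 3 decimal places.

Posterior mean ≈ 149.120; posterior SD ≈ 4.418

With known σ, the Normal prior is conjugate. Weight on the data is w = (n/σ²)/(n/σ² + 1/τ₀²) = 0.0477773/(0.0477773+0.00346021) = 0.93247.
Posterior mean = w·x̄ + (1−w)·μ₀ = 0.93247·150.92 + 0.067533·124.26 = 149.120. Posterior variance = 1/(0.0477773+0.00346021) = 19.5170, so SD = 4.418.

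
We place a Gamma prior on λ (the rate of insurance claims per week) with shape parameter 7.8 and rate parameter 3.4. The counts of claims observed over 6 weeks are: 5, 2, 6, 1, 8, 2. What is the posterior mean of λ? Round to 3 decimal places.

Total count ∑xᵢ = 24 over n = 6 weeks.
Gamma is conjugate to the Poisson likelihood: posterior is Gamma(shape = 7.8+24 = 31.8, rate = 3.4+6 = 9.4).
Posterior mean = shape/rate = 31.8/9.4 = 3.383.

Posterior mean ≈ 3.383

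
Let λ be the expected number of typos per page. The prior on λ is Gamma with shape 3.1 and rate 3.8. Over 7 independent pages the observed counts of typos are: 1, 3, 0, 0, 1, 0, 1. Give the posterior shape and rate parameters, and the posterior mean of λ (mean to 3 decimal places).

Posterior: Gamma(shape=9.1, rate=10.8); mean ≈ 0.843

Total count ∑xᵢ = 6 over n = 7 pages.
Gamma is conjugate to the Poisson likelihood: posterior is Gamma(shape = 3.1+6 = 9.1, rate = 3.8+7 = 10.8).
Posterior mean = shape/rate = 9.1/10.8 = 0.843.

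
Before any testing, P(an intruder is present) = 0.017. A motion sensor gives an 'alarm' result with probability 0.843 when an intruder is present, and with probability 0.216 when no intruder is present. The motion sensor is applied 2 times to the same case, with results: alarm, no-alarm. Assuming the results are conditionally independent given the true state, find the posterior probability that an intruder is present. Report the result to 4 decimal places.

Let H be the event that an intruder is present; start with P(H) = 0.017. P('alarm'|H) = 0.843, P('alarm'|¬H) = 0.216.
Update on result 1 ('alarm'): P(H) ← 0.843·0.0170 / (0.843·0.0170 + 0.216·0.9830) = 0.014331/0.22666 = 0.0632.
Update on result 2 ('no-alarm'): P(H) ← 0.157·0.0632 / (0.157·0.0632 + 0.784·0.9368) = 0.0099267/0.74436 = 0.0133.

Posterior P(H) ≈ 0.0133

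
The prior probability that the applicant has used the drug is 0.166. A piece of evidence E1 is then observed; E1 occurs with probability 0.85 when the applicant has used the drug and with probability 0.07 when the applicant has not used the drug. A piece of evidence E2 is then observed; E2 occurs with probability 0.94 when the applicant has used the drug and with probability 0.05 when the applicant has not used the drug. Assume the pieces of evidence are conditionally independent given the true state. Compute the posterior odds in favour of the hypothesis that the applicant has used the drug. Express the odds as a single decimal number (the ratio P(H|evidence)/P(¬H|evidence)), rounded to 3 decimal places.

Prior odds = 0.166/(1−0.166) = 0.19904.
Likelihood ratio for E1 = 0.85/0.07 = 12.143.
Likelihood ratio for E2 = 0.94/0.05 = 18.800.
Posterior odds = prior odds × LR₁ × LR₂ = 45.438.

Posterior odds ≈ 45.438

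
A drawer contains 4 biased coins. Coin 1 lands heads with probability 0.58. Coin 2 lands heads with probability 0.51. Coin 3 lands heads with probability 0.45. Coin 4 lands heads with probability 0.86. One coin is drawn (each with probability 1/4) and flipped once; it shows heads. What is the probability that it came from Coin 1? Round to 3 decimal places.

Posterior probability ≈ 0.242

Tabulate prior·likelihood by source: [1] prior 0.25, lik 0.58, product 0.1450; [2] prior 0.25, lik 0.51, product 0.1275; [3] prior 0.25, lik 0.45, product 0.1125; [4] prior 0.25, lik 0.86, product 0.2150.
Normalizing constant = 0.60000; the posterior for Coin 1 is its product over the sum, 0.1450/0.60000 = 0.242.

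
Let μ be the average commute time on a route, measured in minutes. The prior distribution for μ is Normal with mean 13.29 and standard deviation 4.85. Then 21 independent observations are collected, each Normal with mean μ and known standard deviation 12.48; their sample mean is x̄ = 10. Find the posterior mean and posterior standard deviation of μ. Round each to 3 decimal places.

With known σ, the Normal prior is conjugate. Weight on the data is w = (n/σ²)/(n/σ² + 1/τ₀²) = 0.134831/(0.134831+0.0425125) = 0.76028.
Posterior mean = w·x̄ + (1−w)·μ₀ = 0.76028·10 + 0.23972·13.29 = 10.789. Posterior variance = 1/(0.134831+0.0425125) = 5.63877, so SD = 2.375.

Posterior mean ≈ 10.789; posterior SD ≈ 2.375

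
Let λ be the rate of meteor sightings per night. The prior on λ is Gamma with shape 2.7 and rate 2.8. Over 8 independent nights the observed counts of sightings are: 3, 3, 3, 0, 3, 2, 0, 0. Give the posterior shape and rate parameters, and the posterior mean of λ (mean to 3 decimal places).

The Poisson likelihood adds the total count to the shape and the number of exposure periods to the rate. Here ∑xᵢ = 14 and n = 8, so shape 2.7→16.7 and rate 2.8→10.8.
Posterior mean = shape/rate = 16.7/10.8 = 1.546.

Posterior: Gamma(shape=16.7, rate=10.8); mean ≈ 1.546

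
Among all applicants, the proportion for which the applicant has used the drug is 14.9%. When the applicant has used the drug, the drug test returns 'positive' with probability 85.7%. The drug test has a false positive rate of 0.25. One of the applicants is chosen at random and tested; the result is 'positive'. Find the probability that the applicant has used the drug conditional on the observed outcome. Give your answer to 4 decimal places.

Write H for 'the applicant has used the drug'. Prior odds H:¬H = 0.149/0.851 = 0.17509. For the 'positive' outcome, the likelihood ratio is 0.857/0.25 = 3.4280.
Posterior odds = 0.17509 × 3.4280 = 0.60020, so P(H|E) = 0.60020/(1+0.60020) = 0.3751.

P(H | E) ≈ 0.3751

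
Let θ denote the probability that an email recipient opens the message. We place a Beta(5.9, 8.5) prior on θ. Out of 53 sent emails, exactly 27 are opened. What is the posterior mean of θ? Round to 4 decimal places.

Posterior mean ≈ 0.4881

The binomial likelihood is conjugate to the Beta prior: with 27 successes and 26 failures, the posterior is Beta(5.9+27, 8.5+26) = Beta(32.9, 34.5).
E[θ | data] = 32.9/(32.9+34.5) = 0.4881.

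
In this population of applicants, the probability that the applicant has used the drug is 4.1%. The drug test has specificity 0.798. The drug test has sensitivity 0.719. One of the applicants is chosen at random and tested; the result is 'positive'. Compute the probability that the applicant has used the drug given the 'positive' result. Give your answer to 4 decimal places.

Write H for 'the applicant has used the drug'. Prior odds H:¬H = 0.041/0.959 = 0.042753. For the 'positive' outcome, the likelihood ratio is 0.719/0.202 = 3.5594.
Posterior odds = 0.042753 × 3.5594 = 0.15217, so P(H|E) = 0.15217/(1+0.15217) = 0.1321.

P(H | E) ≈ 0.1321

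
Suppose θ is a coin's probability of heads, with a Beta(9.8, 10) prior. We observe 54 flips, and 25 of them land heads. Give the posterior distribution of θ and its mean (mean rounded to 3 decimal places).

The binomial likelihood is conjugate to the Beta prior: with 25 successes and 29 failures, the posterior is Beta(9.8+25, 10+29) = Beta(34.8, 39).
E[θ | data] = 34.8/(34.8+39) = 0.472.

Posterior: Beta(34.8, 39); mean ≈ 0.472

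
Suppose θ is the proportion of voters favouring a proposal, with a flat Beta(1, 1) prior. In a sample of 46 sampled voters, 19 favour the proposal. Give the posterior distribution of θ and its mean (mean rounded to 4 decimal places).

Observing 19 successes and 27 failures updates Beta(1, 1) by adding the success and failure counts to the two shape parameters: α = 1+19 = 20, β = 1+27 = 28.
E[θ | data] = 20/(20+28) = 0.4167.

Posterior: Beta(20, 28); mean ≈ 0.4167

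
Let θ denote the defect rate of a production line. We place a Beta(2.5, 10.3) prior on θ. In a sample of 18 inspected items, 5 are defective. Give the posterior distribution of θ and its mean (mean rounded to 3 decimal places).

The binomial likelihood is conjugate to the Beta prior: with 5 successes and 13 failures, the posterior is Beta(2.5+5, 10.3+13) = Beta(7.5, 23.3).
Posterior mean = α/(α+β) = 7.5/30.8 = 0.244.

Posterior: Beta(7.5, 23.3); mean ≈ 0.244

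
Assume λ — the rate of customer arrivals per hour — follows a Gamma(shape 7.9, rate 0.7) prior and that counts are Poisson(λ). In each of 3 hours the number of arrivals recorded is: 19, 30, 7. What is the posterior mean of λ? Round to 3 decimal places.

Posterior mean ≈ 17.270

The Poisson likelihood adds the total count to the shape and the number of exposure periods to the rate. Here ∑xᵢ = 56 and n = 3, so shape 7.9→63.9 and rate 0.7→3.7.
E[λ | data] = 63.9/3.7 = 17.270.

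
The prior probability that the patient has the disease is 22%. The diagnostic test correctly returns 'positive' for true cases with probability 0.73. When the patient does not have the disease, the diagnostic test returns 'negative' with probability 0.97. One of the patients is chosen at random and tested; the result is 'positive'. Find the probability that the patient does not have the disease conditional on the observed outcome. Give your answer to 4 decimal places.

P(¬H | E) ≈ 0.1272

Let H be the event that the patient has the disease. P(H) = 0.22, so P(¬H) = 0.78. With E the 'positive' result, P(E|H) = 0.73 and P(E|¬H) = 0.03.
P(E) = 0.73·0.22 + 0.03·0.78 = 0.16060 + 0.023400 = 0.18400.
By Bayes' theorem, P(H|E) = 0.16060 / 0.18400 = 0.8728. Hence P(¬H|E) = 1 − 0.8728 = 0.1272.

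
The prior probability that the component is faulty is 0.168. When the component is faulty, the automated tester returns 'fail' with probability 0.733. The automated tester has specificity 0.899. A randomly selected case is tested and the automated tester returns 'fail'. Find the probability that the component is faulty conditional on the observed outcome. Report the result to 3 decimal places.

P(H | E) ≈ 0.594

Let H be the event that the component is faulty. P(H) = 0.168, so P(¬H) = 0.832. With E the 'fail' result, P(E|H) = 0.733 and P(E|¬H) = 0.101.
P(E) = 0.733·0.168 + 0.101·0.832 = 0.12314 + 0.084032 = 0.20718.
By Bayes' theorem, P(H|E) = 0.12314 / 0.20718 = 0.594.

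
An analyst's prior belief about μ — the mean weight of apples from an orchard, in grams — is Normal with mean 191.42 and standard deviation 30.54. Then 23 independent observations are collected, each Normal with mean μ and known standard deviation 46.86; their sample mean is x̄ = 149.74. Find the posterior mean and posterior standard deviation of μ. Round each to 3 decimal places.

Prior precision 1/τ₀² = 1/30.54² = 0.00107217; data precision n/σ² = 23/46.86² = 0.0104743.
Posterior precision = 0.00107217 + 0.0104743 = 0.0115464, giving posterior SD = 1/√0.0115464 = 9.306.
Posterior mean = (0.00107217·191.42 + 0.0104743·149.74) / 0.0115464 = 153.610.

Posterior mean ≈ 153.610; posterior SD ≈ 9.306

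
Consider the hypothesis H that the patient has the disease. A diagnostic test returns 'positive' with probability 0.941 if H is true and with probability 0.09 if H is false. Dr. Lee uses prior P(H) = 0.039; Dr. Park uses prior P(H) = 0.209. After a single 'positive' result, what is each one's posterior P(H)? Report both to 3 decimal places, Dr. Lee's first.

The likelihood ratio for a 'positive' result is 0.941/0.09 = 10.456.
Dr. Lee: prior odds 0.039/0.961 = 0.040583; posterior odds 0.42431; posterior probability 0.298.
Dr. Park: prior odds 0.209/0.791 = 0.26422; posterior odds 2.7626; posterior probability 0.734.

Dr. Lee: 0.298; Dr. Park: 0.734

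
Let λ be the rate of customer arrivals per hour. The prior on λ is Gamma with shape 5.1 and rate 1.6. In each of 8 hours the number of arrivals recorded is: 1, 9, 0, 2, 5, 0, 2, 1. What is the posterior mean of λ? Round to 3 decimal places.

Posterior mean ≈ 2.615

The Poisson likelihood adds the total count to the shape and the number of exposure periods to the rate. Here ∑xᵢ = 20 and n = 8, so shape 5.1→25.1 and rate 1.6→9.6.
Posterior mean = shape/rate = 25.1/9.6 = 2.615.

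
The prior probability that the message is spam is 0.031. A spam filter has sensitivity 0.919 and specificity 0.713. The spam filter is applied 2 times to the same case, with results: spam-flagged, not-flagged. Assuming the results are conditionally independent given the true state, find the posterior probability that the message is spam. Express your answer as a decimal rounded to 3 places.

With H the event that the message is spam, the joint likelihood of the observed sequence is P(data|H) = 0.919·0.081 = 0.074439 and P(data|¬H) = 0.287·0.713 = 0.20463.
Bayes: P(H|data) = 0.031·0.074439 / (0.031·0.074439 + 0.969·0.20463) = 0.0023076/0.20060 = 0.0115.

Posterior P(H) ≈ 0.012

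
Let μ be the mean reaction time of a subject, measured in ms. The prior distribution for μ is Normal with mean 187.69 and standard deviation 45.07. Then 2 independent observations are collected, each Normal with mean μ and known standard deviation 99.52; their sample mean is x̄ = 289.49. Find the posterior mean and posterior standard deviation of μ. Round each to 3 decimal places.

With known σ, the Normal prior is conjugate. Weight on the data is w = (n/σ²)/(n/σ² + 1/τ₀²) = 0.00020193/(0.00020193+0.00049229) = 0.29088.
Posterior mean = w·x̄ + (1−w)·μ₀ = 0.29088·289.49 + 0.70912·187.69 = 217.301. Posterior variance = 1/(0.00020193+0.00049229) = 1440.45, so SD = 37.953.

Posterior mean ≈ 217.301; posterior SD ≈ 37.953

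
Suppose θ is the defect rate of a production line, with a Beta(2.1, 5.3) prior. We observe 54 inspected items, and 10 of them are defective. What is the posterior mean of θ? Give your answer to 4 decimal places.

Posterior mean ≈ 0.1971

Observing 10 successes and 44 failures updates Beta(2.1, 5.3) by adding the success and failure counts to the two shape parameters: α = 2.1+10 = 12.1, β = 5.3+44 = 49.3.
E[θ | data] = 12.1/(12.1+49.3) = 0.1971.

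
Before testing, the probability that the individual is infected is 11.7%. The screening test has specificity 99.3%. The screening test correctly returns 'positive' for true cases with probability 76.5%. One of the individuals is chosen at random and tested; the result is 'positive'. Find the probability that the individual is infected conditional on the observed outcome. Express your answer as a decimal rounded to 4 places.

Write H for 'the individual is infected'. Prior odds H:¬H = 0.117/0.883 = 0.13250. For the 'positive' outcome, the likelihood ratio is 0.765/0.007 = 109.29.
Posterior odds = 0.13250 × 109.29 = 14.481, so P(H|E) = 14.481/(1+14.481) = 0.9354.

P(H | E) ≈ 0.9354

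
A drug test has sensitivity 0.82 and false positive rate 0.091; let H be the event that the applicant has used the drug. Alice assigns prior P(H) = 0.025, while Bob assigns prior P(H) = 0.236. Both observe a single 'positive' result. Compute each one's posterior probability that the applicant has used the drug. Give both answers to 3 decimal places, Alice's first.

P('+'|H) = 0.82, P('+'|¬H) = 0.091.
Alice: numerator 0.82·0.025 = 0.020500; evidence = 0.020500+0.091·0.975 = 0.10923; posterior = 0.188.
Bob: numerator 0.82·0.236 = 0.19352; evidence = 0.19352+0.091·0.764 = 0.26304; posterior = 0.736.

Alice: 0.188; Bob: 0.736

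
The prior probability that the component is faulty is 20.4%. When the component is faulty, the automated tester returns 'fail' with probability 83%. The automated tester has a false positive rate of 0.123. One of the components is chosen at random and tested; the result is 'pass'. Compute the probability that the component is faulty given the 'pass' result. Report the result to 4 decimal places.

P(H | E) ≈ 0.0473

Let H be the event that the component is faulty. P(H) = 0.204, so P(¬H) = 0.796. With E the 'pass' result, P(E|H) = 0.17 and P(E|¬H) = 0.877.
P(E) = 0.17·0.204 + 0.877·0.796 = 0.034680 + 0.69809 = 0.73277.
By Bayes' theorem, P(H|E) = 0.034680 / 0.73277 = 0.0473.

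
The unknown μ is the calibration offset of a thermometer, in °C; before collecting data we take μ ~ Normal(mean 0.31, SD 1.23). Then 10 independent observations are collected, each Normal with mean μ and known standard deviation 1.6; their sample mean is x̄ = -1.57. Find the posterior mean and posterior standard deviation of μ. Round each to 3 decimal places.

Prior precision 1/τ₀² = 1/1.23² = 0.660982; data precision n/σ² = 10/1.6² = 3.90625.
Posterior precision = 0.660982 + 3.90625 = 4.56723, giving posterior SD = 1/√4.56723 = 0.468.
Posterior mean = (0.660982·0.31 + 3.90625·-1.57) / 4.56723 = -1.298.

Posterior mean ≈ -1.298; posterior SD ≈ 0.468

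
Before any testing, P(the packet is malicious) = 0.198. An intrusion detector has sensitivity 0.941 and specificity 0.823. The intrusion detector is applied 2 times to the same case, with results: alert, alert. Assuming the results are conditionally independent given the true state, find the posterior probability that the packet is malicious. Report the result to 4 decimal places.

Posterior P(H) ≈ 0.8747

With H the event that the packet is malicious, the joint likelihood of the observed sequence is P(data|H) = 0.941·0.941 = 0.88548 and P(data|¬H) = 0.177·0.177 = 0.031329.
Bayes: P(H|data) = 0.198·0.88548 / (0.198·0.88548 + 0.802·0.031329) = 0.17533/0.20045 = 0.8747.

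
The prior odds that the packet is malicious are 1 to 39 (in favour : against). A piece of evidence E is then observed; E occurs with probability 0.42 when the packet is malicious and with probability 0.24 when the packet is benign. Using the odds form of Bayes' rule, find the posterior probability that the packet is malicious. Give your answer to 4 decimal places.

Prior odds = 1/39 = 0.025641.
Likelihood ratio for E = 0.42/0.24 = 1.7500.
Posterior odds = prior odds × LR = 0.044872.
Posterior probability = odds/(1+odds) = 0.044872/1.0449 = 0.0429.

Posterior probability ≈ 0.0429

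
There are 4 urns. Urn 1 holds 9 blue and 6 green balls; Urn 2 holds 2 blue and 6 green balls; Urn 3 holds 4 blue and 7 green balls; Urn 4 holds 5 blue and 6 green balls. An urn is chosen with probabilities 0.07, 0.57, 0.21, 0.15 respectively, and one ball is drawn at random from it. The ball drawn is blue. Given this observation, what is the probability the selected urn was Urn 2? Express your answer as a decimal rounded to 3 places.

Tabulate prior·likelihood by source: [1] prior 0.07, lik 0.6, product 0.04200; [2] prior 0.57, lik 0.25, product 0.1425; [3] prior 0.21, lik 0.3636, product 0.07636; [4] prior 0.15, lik 0.4545, product 0.06818.
Normalizing constant = 0.32905; the posterior for Urn 2 is its product over the sum, 0.1425/0.32905 = 0.433.

Posterior probability ≈ 0.433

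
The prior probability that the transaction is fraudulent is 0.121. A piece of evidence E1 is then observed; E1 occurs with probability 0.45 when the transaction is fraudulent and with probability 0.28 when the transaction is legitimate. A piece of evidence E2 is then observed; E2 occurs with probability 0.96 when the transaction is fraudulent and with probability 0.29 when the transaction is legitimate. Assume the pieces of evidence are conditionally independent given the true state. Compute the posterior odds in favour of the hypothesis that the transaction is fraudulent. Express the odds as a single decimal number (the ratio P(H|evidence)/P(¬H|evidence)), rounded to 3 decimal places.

Posterior odds ≈ 0.732

Prior odds = 0.121/(1−0.121) = 0.13766.
Likelihood ratio for E1 = 0.45/0.28 = 1.6071.
Likelihood ratio for E2 = 0.96/0.29 = 3.3103.
Posterior odds = prior odds × LR₁ × LR₂ = 0.73236.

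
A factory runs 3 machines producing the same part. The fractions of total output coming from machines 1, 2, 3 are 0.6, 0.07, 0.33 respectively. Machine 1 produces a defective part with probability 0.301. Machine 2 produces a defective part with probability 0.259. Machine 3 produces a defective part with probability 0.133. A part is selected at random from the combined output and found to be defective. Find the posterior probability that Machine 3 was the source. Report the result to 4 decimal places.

Posterior probability ≈ 0.1809

Tabulate prior·likelihood by source: [1] prior 0.6, lik 0.301, product 0.1806; [2] prior 0.07, lik 0.259, product 0.01813; [3] prior 0.33, lik 0.133, product 0.04389.
Normalizing constant = 0.24262; the posterior for Machine 3 is its product over the sum, 0.04389/0.24262 = 0.1809.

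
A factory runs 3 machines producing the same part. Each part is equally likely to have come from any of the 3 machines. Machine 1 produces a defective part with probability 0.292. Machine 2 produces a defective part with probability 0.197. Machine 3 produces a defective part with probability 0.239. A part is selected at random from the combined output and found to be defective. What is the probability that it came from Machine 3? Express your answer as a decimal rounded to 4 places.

Posterior probability ≈ 0.3283

Tabulate prior·likelihood by source: [1] prior 0.333333, lik 0.292, product 0.09733; [2] prior 0.333333, lik 0.197, product 0.06567; [3] prior 0.333333, lik 0.239, product 0.07967.
Normalizing constant = 0.24267; the posterior for Machine 3 is its product over the sum, 0.07967/0.24267 = 0.3283.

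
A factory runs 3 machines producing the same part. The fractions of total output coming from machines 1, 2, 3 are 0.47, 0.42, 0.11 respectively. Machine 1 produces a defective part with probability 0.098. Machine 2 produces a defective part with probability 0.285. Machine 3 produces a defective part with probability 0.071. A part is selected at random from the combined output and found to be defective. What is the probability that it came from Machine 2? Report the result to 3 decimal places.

P(defective|M1) = 0.098; P(defective|M2) = 0.285; P(defective|M3) = 0.071.
Prior × likelihood for each source: 0.47·0.098=0.04606, 0.42·0.285=0.1197, 0.11·0.071=0.007810. Summing gives P(defective) = 0.17357.
P(Machine 2 | defective) = 0.1197 / 0.17357 = 0.690.

Posterior probability ≈ 0.690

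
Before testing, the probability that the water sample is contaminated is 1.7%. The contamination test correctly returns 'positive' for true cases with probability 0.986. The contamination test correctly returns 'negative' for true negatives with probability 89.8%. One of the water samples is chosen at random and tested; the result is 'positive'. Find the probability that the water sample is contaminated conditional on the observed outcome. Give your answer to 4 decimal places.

P(H | E) ≈ 0.1432

Let H be the event that the water sample is contaminated. P(H) = 0.017, so P(¬H) = 0.983. With E the 'positive' result, P(E|H) = 0.986 and P(E|¬H) = 0.102.
P(E) = 0.986·0.017 + 0.102·0.983 = 0.016762 + 0.10027 = 0.11703.
By Bayes' theorem, P(H|E) = 0.016762 / 0.11703 = 0.1432.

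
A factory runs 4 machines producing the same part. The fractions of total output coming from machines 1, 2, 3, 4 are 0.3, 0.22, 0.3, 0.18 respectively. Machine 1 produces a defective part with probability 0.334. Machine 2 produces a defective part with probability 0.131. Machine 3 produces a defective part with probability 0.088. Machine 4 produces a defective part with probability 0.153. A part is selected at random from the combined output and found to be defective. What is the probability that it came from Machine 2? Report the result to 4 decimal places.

Tabulate prior·likelihood by source: [1] prior 0.3, lik 0.334, product 0.1002; [2] prior 0.22, lik 0.131, product 0.02882; [3] prior 0.3, lik 0.088, product 0.02640; [4] prior 0.18, lik 0.153, product 0.02754.
Normalizing constant = 0.18296; the posterior for Machine 2 is its product over the sum, 0.02882/0.18296 = 0.1575.

Posterior probability ≈ 0.1575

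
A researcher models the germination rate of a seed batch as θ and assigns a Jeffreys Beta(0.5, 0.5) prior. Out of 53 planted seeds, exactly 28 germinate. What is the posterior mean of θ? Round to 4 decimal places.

Observing 28 successes and 25 failures updates Beta(0.5, 0.5) by adding the success and failure counts to the two shape parameters: α = 0.5+28 = 28.5, β = 0.5+25 = 25.5.
Posterior mean = α/(α+β) = 28.5/54 = 0.5278.

Posterior mean ≈ 0.5278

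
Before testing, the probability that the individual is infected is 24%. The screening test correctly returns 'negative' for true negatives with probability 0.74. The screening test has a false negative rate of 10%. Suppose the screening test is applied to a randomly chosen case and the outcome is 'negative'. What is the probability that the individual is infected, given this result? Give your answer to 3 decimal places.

P(H | E) ≈ 0.041

Write H for 'the individual is infected'. Prior odds H:¬H = 0.24/0.76 = 0.31579. For the 'negative' outcome, the likelihood ratio is 0.1/0.74 = 0.13514.
Posterior odds = 0.31579 × 0.13514 = 0.042674, so P(H|E) = 0.042674/(1+0.042674) = 0.041.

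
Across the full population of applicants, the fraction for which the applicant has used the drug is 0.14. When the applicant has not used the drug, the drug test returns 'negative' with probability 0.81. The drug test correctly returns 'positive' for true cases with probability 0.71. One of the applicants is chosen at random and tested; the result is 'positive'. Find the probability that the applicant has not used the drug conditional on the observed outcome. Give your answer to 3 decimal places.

P(¬H | E) ≈ 0.622

Write H for 'the applicant has used the drug'. Prior odds H:¬H = 0.14/0.86 = 0.16279. For the 'positive' outcome, the likelihood ratio is 0.71/0.19 = 3.7368.
Posterior odds = 0.16279 × 3.7368 = 0.60832, so P(H|E) = 0.60832/(1+0.60832) = 0.378. Then P(¬H|E) = 1 − 0.378 = 0.622.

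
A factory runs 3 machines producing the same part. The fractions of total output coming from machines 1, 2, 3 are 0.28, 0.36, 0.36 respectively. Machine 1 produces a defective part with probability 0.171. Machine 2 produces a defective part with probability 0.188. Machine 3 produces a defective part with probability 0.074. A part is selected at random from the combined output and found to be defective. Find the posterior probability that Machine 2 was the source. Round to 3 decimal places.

Posterior probability ≈ 0.476

P(defective|M1) = 0.171; P(defective|M2) = 0.188; P(defective|M3) = 0.074.
Prior × likelihood for each source: 0.28·0.171=0.04788, 0.36·0.188=0.06768, 0.36·0.074=0.02664. Summing gives P(defective) = 0.14220.
P(Machine 2 | defective) = 0.06768 / 0.14220 = 0.476.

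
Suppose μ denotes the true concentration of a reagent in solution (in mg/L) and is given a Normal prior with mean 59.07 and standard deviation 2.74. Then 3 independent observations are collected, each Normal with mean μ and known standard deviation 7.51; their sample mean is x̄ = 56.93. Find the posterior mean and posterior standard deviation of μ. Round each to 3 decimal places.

Prior precision 1/τ₀² = 1/2.74² = 0.133198; data precision n/σ² = 3/7.51² = 0.0531914.
Posterior precision = 0.133198 + 0.0531914 = 0.186390, giving posterior SD = 1/√0.186390 = 2.316.
Posterior mean = (0.133198·59.07 + 0.0531914·56.93) / 0.186390 = 58.459.

Posterior mean ≈ 58.459; posterior SD ≈ 2.316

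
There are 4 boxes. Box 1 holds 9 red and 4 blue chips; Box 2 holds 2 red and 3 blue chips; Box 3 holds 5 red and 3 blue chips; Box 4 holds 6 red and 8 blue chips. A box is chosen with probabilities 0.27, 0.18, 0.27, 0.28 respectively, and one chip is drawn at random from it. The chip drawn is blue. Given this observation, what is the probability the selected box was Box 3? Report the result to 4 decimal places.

Posterior probability ≈ 0.2238

Tabulate prior·likelihood by source: [1] prior 0.27, lik 0.3077, product 0.08308; [2] prior 0.18, lik 0.6, product 0.1080; [3] prior 0.27, lik 0.375, product 0.1013; [4] prior 0.28, lik 0.5714, product 0.1600.
Normalizing constant = 0.45233; the posterior for Box 3 is its product over the sum, 0.1013/0.45233 = 0.2238.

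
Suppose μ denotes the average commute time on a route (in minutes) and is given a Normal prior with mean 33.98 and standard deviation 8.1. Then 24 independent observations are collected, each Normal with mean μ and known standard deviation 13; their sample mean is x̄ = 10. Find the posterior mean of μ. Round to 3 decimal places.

Posterior mean ≈ 12.324

With known σ, the Normal prior is conjugate. Weight on the data is w = (n/σ²)/(n/σ² + 1/τ₀²) = 0.142012/(0.142012+0.0152416) = 0.90308.
Posterior mean = w·x̄ + (1−w)·μ₀ = 0.90308·10 + 0.096924·33.98 = 12.324.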